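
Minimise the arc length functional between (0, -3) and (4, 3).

Arc-length functional: J[y] = ∫ sqrt(1 + (y')^2) dx.
Lagrangian L = sqrt(1 + (y')^2) has no explicit y dependence, so ∂L/∂y = 0 and the Euler-Lagrange equation gives
    d/dx( y' / sqrt(1 + (y')^2) ) = 0  ⇒  y' / sqrt(1 + (y')^2) = const.
Hence y' is constant, so y(x) is affine.
Fitting the endpoints (0, -3) and (4, 3):
    slope m = (3 − (-3)) / (4 − 0) = 3/2,
    intercept c = (-3) − m·0 = -3.
Extremal: y(x) = (3/2) x - 3.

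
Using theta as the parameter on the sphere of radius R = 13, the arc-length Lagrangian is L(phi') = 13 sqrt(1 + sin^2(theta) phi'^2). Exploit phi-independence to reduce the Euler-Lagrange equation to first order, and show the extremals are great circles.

On the sphere of radius R = 13 with spherical coordinates (θ, φ), the induced metric is
    ds^2 = 169(dθ^2 + sin^2(θ) dφ^2).
Parameterise by θ; the arc-length functional is
    J[φ] = ∫ 13 sqrt(1 + sin^2(θ) (dφ/dθ)^2) dθ,
so L = 13 sqrt(1 + sin^2(θ) φ'^2). Compute
    ∂L/∂φ = 0  (L has no explicit φ dependence),
    ∂L/∂φ' = 13 sin^2(θ) φ' / sqrt(1 + sin^2(θ) φ'^2).
Since ∂L/∂φ = 0, the Euler-Lagrange equation
    d/dθ(∂L/∂φ') − ∂L/∂φ = 0
reduces to d/dθ(∂L/∂φ') = 0, i.e. the momentum conjugate to φ is conserved:
    13 sin^2(θ) φ' / sqrt(1 + sin^2(θ) φ'^2) = C.
The overall factor of 13 is constant, so dividing through gives Clairaut's relation sin^2(θ) φ' / sqrt(1 + sin^2(θ) φ'^2) = C' (with C' = C/13). Solving for φ' and integrating gives the great-circle family
    cot(θ) = A cos(φ − φ_0),
i.e. the intersection of the sphere with a plane through the origin. The two constants A and φ_0 (equivalently C and one phase) are fixed by the two endpoint conditions.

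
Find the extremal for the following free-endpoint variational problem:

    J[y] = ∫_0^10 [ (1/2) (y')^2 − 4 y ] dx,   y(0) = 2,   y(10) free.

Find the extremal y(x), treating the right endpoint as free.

The Lagrangian L = (1/2) (y')^2 − 4 y gives
    ∂L/∂y = −4,   ∂L/∂y' = y'.
Euler-Lagrange: d/dx(y') − (−4) = 0, i.e. y'' + 4 = 0, so
    y(x) = −(4/2) x^2 + C1 x + C2.
Fixed left endpoint y(0) = 2 ⇒ C2 = 2.
The right endpoint x = 10 is free, so the natural (transversality) condition is ∂L/∂y' |_{x=10} = 0, i.e. y'(10) = 0.
Compute y'(x) = −4 x + C1, so y'(10) = −40 + C1 = 0 ⇒ C1 = 40.
Therefore the extremal is
    y(x) = −2 x^2 + 40 x + 2.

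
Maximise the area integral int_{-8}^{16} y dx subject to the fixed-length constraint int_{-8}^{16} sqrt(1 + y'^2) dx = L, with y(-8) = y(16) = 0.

Set up the augmented Lagrangian using a multiplier λ for the length constraint:
    F(y, y') = y − λ sqrt(1 + y'^2).
F has no explicit x dependence, so the Beltrami identity yields a first integral
    F − y' ∂F/∂y' = C.
Compute ∂F/∂y' = −λ y' / sqrt(1 + y'^2). Then
    y − λ sqrt(1 + y'^2) + λ y'^2 / sqrt(1 + y'^2) = C
    ⇒  y − λ / sqrt(1 + y'^2) = C.
Solving for y' and integrating gives
    (x − a)^2 + (y − b)^2 = λ^2,
a circular arc of radius λ. The constants a, b are determined by the endpoint conditions y(-8) = y(16) = 0, and λ is fixed implicitly by the length constraint
    ∫_{-8}^{16} sqrt(1 + y'^2) dx = L.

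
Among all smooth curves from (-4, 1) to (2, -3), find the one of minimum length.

Arc-length functional: J[y] = ∫ sqrt(1 + (y')^2) dx.
Lagrangian L = sqrt(1 + (y')^2) has no explicit y dependence, so ∂L/∂y = 0 and the Euler-Lagrange equation gives
    d/dx( y' / sqrt(1 + (y')^2) ) = 0  ⇒  y' / sqrt(1 + (y')^2) = const.
Hence y' is constant, so y(x) is affine.
Fitting the endpoints (-4, 1) and (2, -3):
    slope m = ((-3) − 1) / (2 − (-4)) = -2/3,
    intercept c = 1 − m·(-4) = -5/3.
Extremal: y(x) = (-2/3) x - 5/3.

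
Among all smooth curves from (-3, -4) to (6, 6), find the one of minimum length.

Arc-length functional: J[y] = ∫ sqrt(1 + (y')^2) dx.
Lagrangian L = sqrt(1 + (y')^2) has no explicit y dependence, so ∂L/∂y = 0 and the Euler-Lagrange equation gives
    d/dx( y' / sqrt(1 + (y')^2) ) = 0  ⇒  y' / sqrt(1 + (y')^2) = const.
Hence y' is constant, so y(x) is affine.
Fitting the endpoints (-3, -4) and (6, 6):
    slope m = (6 − (-4)) / (6 − (-3)) = 10/9,
    intercept c = (-4) − m·(-3) = -2/3.
Extremal: y(x) = (10/9) x - 2/3.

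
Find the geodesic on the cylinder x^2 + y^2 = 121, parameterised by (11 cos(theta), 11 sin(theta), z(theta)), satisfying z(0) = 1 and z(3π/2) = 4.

Parameterise the cylinder of radius R = 11 as
    r(θ) = (11 cos θ, 11 sin θ, z(θ)).
The arc-length element is
    ds = sqrt(121 + (dz/dθ)^2) dθ,
so the Lagrangian is L = sqrt(121 + z'^2).
L depends on z' only, not on z or θ, so ∂L/∂z = 0 and
    ∂L/∂z' = z' / sqrt(121 + z'^2).
The Euler-Lagrange equation gives
    d/dθ( z' / sqrt(121 + z'^2) ) = 0,
so z' is constant. Integrating once:
    z(θ) = a θ + b,
a helix on the cylinder (a straight line when the cylinder is unrolled). The constants a, b are determined by the endpoint conditions.
With endpoint conditions z(0) = 1 and z(3π/2) = 4: from z(0) = b we get b = 1, and a·3π/2 + 1 = 4 gives a = 2/π, so
    z(θ) = (2/π) θ + 1.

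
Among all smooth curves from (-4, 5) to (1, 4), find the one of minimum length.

Arc-length functional: J[y] = ∫ sqrt(1 + (y')^2) dx.
Lagrangian L = sqrt(1 + (y')^2) has no explicit y dependence, so ∂L/∂y = 0 and the Euler-Lagrange equation gives
    d/dx( y' / sqrt(1 + (y')^2) ) = 0  ⇒  y' / sqrt(1 + (y')^2) = const.
Hence y' is constant, so y(x) is affine.
Fitting the endpoints (-4, 5) and (1, 4):
    slope m = (4 − 5) / (1 − (-4)) = -1/5,
    intercept c = 5 − m·(-4) = 21/5.
Extremal: y(x) = (-1/5) x + 21/5.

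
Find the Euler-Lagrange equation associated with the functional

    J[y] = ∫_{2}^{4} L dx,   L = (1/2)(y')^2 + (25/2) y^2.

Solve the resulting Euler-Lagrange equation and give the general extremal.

The Lagrangian is L = (1/2)(y')^2 + (25/2) y^2.
∂L/∂y = 25y.
∂L/∂y' = y'.
The Euler-Lagrange equation d/dx(∂L/∂y') − ∂L/∂y = 0 becomes:
    y'' - 25 y = 0
General solution: y(x) = A e^(5x) + B e^(-5x), where A and B are arbitrary constants fixed by the endpoint conditions.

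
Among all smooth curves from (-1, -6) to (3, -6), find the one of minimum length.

Arc-length functional: J[y] = ∫ sqrt(1 + (y')^2) dx.
Lagrangian L = sqrt(1 + (y')^2) has no explicit y dependence, so ∂L/∂y = 0 and the Euler-Lagrange equation gives
    d/dx( y' / sqrt(1 + (y')^2) ) = 0  ⇒  y' / sqrt(1 + (y')^2) = const.
Hence y' is constant, so y(x) is affine.
Fitting the endpoints (-1, -6) and (3, -6):
    slope m = ((-6) − (-6)) / (3 − (-1)) = 0,
    intercept c = (-6) − m·(-1) = -6.
Extremal: y(x) = -6.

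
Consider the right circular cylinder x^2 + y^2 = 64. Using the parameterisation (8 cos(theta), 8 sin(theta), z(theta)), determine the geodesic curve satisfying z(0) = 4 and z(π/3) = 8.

Parameterise the cylinder of radius R = 8 as
    r(θ) = (8 cos θ, 8 sin θ, z(θ)).
The arc-length element is
    ds = sqrt(64 + (dz/dθ)^2) dθ,
so the Lagrangian is L = sqrt(64 + z'^2).
L depends on z' only, not on z or θ, so ∂L/∂z = 0 and
    ∂L/∂z' = z' / sqrt(64 + z'^2).
The Euler-Lagrange equation gives
    d/dθ( z' / sqrt(64 + z'^2) ) = 0,
so z' is constant. Integrating once:
    z(θ) = a θ + b,
a helix on the cylinder (a straight line when the cylinder is unrolled). The constants a, b are determined by the endpoint conditions.
With endpoint conditions z(0) = 4 and z(π/3) = 8: from z(0) = b we get b = 4, and a·π/3 + 4 = 8 gives a = 12/π, so
    z(θ) = (12/π) θ + 4.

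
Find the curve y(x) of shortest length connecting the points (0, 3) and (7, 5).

Arc-length functional: J[y] = ∫ sqrt(1 + (y')^2) dx.
Lagrangian L = sqrt(1 + (y')^2) has no explicit y dependence, so ∂L/∂y = 0 and the Euler-Lagrange equation gives
    d/dx( y' / sqrt(1 + (y')^2) ) = 0  ⇒  y' / sqrt(1 + (y')^2) = const.
Hence y' is constant, so y(x) is affine.
Fitting the endpoints (0, 3) and (7, 5):
    slope m = (5 − 3) / (7 − 0) = 2/7,
    intercept c = 3 − m·0 = 3.
Extremal: y(x) = (2/7) x + 3.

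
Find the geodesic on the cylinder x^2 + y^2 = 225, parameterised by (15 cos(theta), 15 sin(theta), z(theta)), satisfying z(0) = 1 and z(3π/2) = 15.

Parameterise the cylinder of radius R = 15 as
    r(θ) = (15 cos θ, 15 sin θ, z(θ)).
The arc-length element is
    ds = sqrt(225 + (dz/dθ)^2) dθ,
so the Lagrangian is L = sqrt(225 + z'^2).
L depends on z' only, not on z or θ, so ∂L/∂z = 0 and
    ∂L/∂z' = z' / sqrt(225 + z'^2).
The Euler-Lagrange equation gives
    d/dθ( z' / sqrt(225 + z'^2) ) = 0,
so z' is constant. Integrating once:
    z(θ) = a θ + b,
a helix on the cylinder (a straight line when the cylinder is unrolled). The constants a, b are determined by the endpoint conditions.
With endpoint conditions z(0) = 1 and z(3π/2) = 15: from z(0) = b we get b = 1, and a·3π/2 + 1 = 15 gives a = 28/(3π), so
    z(θ) = (28/(3π)) θ + 1.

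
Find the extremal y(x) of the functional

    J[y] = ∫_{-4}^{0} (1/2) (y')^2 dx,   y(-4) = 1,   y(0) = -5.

The Lagrangian is L = (1/2) (y')^2.
Compute ∂L/∂y = 0, ∂L/∂y' = y'.
The Euler-Lagrange equation d/dx(∂L/∂y') − ∂L/∂y = 0 reduces to
    y'' = 0.
Its general solution is
    y(x) = A x + B,
with A, B fixed by the endpoint conditions.
Applying the endpoint conditions y(-4) = 1 and y(0) = -5: solve A·-4 + B = 1 and A·0 + B = -5. Subtracting gives A(0 − -4) = -5 − 1, so A = -3/2, and B = 1 − A·-4 = -5. Therefore
    y(x) = (-3/2) x - 5.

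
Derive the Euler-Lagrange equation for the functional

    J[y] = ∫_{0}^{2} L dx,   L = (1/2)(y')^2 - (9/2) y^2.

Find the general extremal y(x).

The Lagrangian is L = (1/2)(y')^2 - (9/2) y^2.
∂L/∂y = -9y.
∂L/∂y' = y'.
The Euler-Lagrange equation d/dx(∂L/∂y') − ∂L/∂y = 0 becomes:
    y'' + 9 y = 0
General solution: y(x) = A sin(3x) + B cos(3x), where A and B are arbitrary constants fixed by the endpoint conditions.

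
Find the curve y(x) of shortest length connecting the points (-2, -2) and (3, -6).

Arc-length functional: J[y] = ∫ sqrt(1 + (y')^2) dx.
Lagrangian L = sqrt(1 + (y')^2) has no explicit y dependence, so ∂L/∂y = 0 and the Euler-Lagrange equation gives
    d/dx( y' / sqrt(1 + (y')^2) ) = 0  ⇒  y' / sqrt(1 + (y')^2) = const.
Hence y' is constant, so y(x) is affine.
Fitting the endpoints (-2, -2) and (3, -6):
    slope m = ((-6) − (-2)) / (3 − (-2)) = -4/5,
    intercept c = (-2) − m·(-2) = -18/5.
Extremal: y(x) = (-4/5) x - 18/5.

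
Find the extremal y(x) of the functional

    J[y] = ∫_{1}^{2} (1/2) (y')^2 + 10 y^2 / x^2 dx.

The Lagrangian is L = (1/2) (y')^2 + 10 y^2 / x^2.
Compute ∂L/∂y = 20y/x^2, ∂L/∂y' = y'.
The Euler-Lagrange equation d/dx(∂L/∂y') − ∂L/∂y = 0 reduces to
    y'' − 20/x^2 · y = 0  (x > 0).
Its general solution is
    y(x) = A x^5 + B x^(-4),
with A, B fixed by the endpoint conditions.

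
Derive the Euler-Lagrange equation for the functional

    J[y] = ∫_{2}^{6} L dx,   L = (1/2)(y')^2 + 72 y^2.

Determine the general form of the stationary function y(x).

The Lagrangian is L = (1/2)(y')^2 + 72 y^2.
∂L/∂y = 144y.
∂L/∂y' = y'.
The Euler-Lagrange equation d/dx(∂L/∂y') − ∂L/∂y = 0 becomes:
    y'' - 144 y = 0
General solution: y(x) = A e^(12x) + B e^(-12x), where A and B are arbitrary constants fixed by the endpoint conditions.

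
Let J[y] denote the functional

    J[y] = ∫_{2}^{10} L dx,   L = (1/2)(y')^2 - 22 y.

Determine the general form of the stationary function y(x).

The Lagrangian is L = (1/2)(y')^2 - 22 y.
∂L/∂y = -22.
∂L/∂y' = y'.
The Euler-Lagrange equation d/dx(∂L/∂y') − ∂L/∂y = 0 becomes:
    y'' + 22 = 0
General solution: y(x) = -11 x^2 + A x + B, where A and B are arbitrary constants fixed by the endpoint conditions.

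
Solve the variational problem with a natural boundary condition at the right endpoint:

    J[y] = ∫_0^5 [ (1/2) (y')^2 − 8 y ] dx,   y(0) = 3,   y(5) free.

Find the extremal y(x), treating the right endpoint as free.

The Lagrangian L = (1/2) (y')^2 − 8 y gives
    ∂L/∂y = −8,   ∂L/∂y' = y'.
Euler-Lagrange: d/dx(y') − (−8) = 0, i.e. y'' + 8 = 0, so
    y(x) = −(8/2) x^2 + C1 x + C2.
Fixed left endpoint y(0) = 3 ⇒ C2 = 3.
The right endpoint x = 5 is free, so the natural (transversality) condition is ∂L/∂y' |_{x=5} = 0, i.e. y'(5) = 0.
Compute y'(x) = −8 x + C1, so y'(5) = −40 + C1 = 0 ⇒ C1 = 40.
Therefore the extremal is
    y(x) = −4 x^2 + 40 x + 3.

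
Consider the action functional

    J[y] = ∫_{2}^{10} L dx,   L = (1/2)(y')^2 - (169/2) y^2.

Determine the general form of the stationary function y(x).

The Lagrangian is L = (1/2)(y')^2 - (169/2) y^2.
∂L/∂y = -169y.
∂L/∂y' = y'.
The Euler-Lagrange equation d/dx(∂L/∂y') − ∂L/∂y = 0 becomes:
    y'' + 169 y = 0
General solution: y(x) = A sin(13x) + B cos(13x), where A and B are arbitrary constants fixed by the endpoint conditions.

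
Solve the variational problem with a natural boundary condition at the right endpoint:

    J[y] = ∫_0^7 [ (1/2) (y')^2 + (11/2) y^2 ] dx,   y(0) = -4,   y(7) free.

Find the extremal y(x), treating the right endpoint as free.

The Lagrangian L = (1/2) (y')^2 + (11/2) y^2 gives
    ∂L/∂y = 11 y,   ∂L/∂y' = y'.
Euler-Lagrange: y'' − 11 y = 0.
With k = sqrt(11), the general solution is
    y(x) = A cosh(sqrt(11) x) + B sinh(sqrt(11) x).
Fixed left endpoint y(0) = -4 ⇒ A = -4.
The right endpoint x = 7 is free, so the natural (transversality) condition is ∂L/∂y' |_{x=7} = 0, i.e. y'(7) = 0.
Compute y'(x) = A k sinh(k x) + B k cosh(k x), so
    y'(7) = A k sinh(k·7) + B k cosh(k·7) = 0
    ⇒ B = −A tanh(k·7) = 4 tanh(sqrt(11)·7).
Therefore the extremal is
    y(x) = −4 cosh(sqrt(11) x) + 4 tanh(sqrt(11)·7) sinh(sqrt(11) x).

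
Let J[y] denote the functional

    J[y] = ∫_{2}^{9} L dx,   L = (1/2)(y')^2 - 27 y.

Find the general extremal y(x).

The Lagrangian is L = (1/2)(y')^2 - 27 y.
∂L/∂y = -27.
∂L/∂y' = y'.
The Euler-Lagrange equation d/dx(∂L/∂y') − ∂L/∂y = 0 becomes:
    y'' + 27 = 0
General solution: y(x) = -(27/2) x^2 + A x + B, where A and B are arbitrary constants fixed by the endpoint conditions.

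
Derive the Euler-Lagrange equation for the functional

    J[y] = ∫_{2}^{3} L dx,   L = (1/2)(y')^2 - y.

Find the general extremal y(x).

The Lagrangian is L = (1/2)(y')^2 - y.
∂L/∂y = -1.
∂L/∂y' = y'.
The Euler-Lagrange equation d/dx(∂L/∂y') − ∂L/∂y = 0 becomes:
    y'' + 1 = 0
General solution: y(x) = -x^2/2 + A x + B, where A and B are arbitrary constants fixed by the endpoint conditions.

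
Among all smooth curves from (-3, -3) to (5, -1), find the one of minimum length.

Arc-length functional: J[y] = ∫ sqrt(1 + (y')^2) dx.
Lagrangian L = sqrt(1 + (y')^2) has no explicit y dependence, so ∂L/∂y = 0 and the Euler-Lagrange equation gives
    d/dx( y' / sqrt(1 + (y')^2) ) = 0  ⇒  y' / sqrt(1 + (y')^2) = const.
Hence y' is constant, so y(x) is affine.
Fitting the endpoints (-3, -3) and (5, -1):
    slope m = ((-1) − (-3)) / (5 − (-3)) = 1/4,
    intercept c = (-3) − m·(-3) = -9/4.
Extremal: y(x) = (1/4) x - 9/4.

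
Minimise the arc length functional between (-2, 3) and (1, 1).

Arc-length functional: J[y] = ∫ sqrt(1 + (y')^2) dx.
Lagrangian L = sqrt(1 + (y')^2) has no explicit y dependence, so ∂L/∂y = 0 and the Euler-Lagrange equation gives
    d/dx( y' / sqrt(1 + (y')^2) ) = 0  ⇒  y' / sqrt(1 + (y')^2) = const.
Hence y' is constant, so y(x) is affine.
Fitting the endpoints (-2, 3) and (1, 1):
    slope m = (1 − 3) / (1 − (-2)) = -2/3,
    intercept c = 3 − m·(-2) = 5/3.
Extremal: y(x) = (-2/3) x + 5/3.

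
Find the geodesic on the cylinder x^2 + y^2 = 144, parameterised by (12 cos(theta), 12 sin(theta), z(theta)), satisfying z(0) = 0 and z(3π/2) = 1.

Parameterise the cylinder of radius R = 12 as
    r(θ) = (12 cos θ, 12 sin θ, z(θ)).
The arc-length element is
    ds = sqrt(144 + (dz/dθ)^2) dθ,
so the Lagrangian is L = sqrt(144 + z'^2).
L depends on z' only, not on z or θ, so ∂L/∂z = 0 and
    ∂L/∂z' = z' / sqrt(144 + z'^2).
The Euler-Lagrange equation gives
    d/dθ( z' / sqrt(144 + z'^2) ) = 0,
so z' is constant. Integrating once:
    z(θ) = a θ + b,
a helix on the cylinder (a straight line when the cylinder is unrolled). The constants a, b are determined by the endpoint conditions.
With endpoint conditions z(0) = 0 and z(3π/2) = 1: from z(0) = b we get b = 0, and a·3π/2 + 0 = 1 gives a = 2/(3π), so
    z(θ) = (2/(3π)) θ.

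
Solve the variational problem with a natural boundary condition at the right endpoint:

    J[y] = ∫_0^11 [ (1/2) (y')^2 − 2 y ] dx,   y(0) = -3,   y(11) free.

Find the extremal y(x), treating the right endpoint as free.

The Lagrangian L = (1/2) (y')^2 − 2 y gives
    ∂L/∂y = −2,   ∂L/∂y' = y'.
Euler-Lagrange: d/dx(y') − (−2) = 0, i.e. y'' + 2 = 0, so
    y(x) = −(2/2) x^2 + C1 x + C2.
Fixed left endpoint y(0) = -3 ⇒ C2 = -3.
The right endpoint x = 11 is free, so the natural (transversality) condition is ∂L/∂y' |_{x=11} = 0, i.e. y'(11) = 0.
Compute y'(x) = −2 x + C1, so y'(11) = −22 + C1 = 0 ⇒ C1 = 22.
Therefore the extremal is
    y(x) = −x^2 + 22 x − 3.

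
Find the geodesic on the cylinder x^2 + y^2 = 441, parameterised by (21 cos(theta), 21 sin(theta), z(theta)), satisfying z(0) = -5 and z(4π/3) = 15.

Parameterise the cylinder of radius R = 21 as
    r(θ) = (21 cos θ, 21 sin θ, z(θ)).
The arc-length element is
    ds = sqrt(441 + (dz/dθ)^2) dθ,
so the Lagrangian is L = sqrt(441 + z'^2).
L depends on z' only, not on z or θ, so ∂L/∂z = 0 and
    ∂L/∂z' = z' / sqrt(441 + z'^2).
The Euler-Lagrange equation gives
    d/dθ( z' / sqrt(441 + z'^2) ) = 0,
so z' is constant. Integrating once:
    z(θ) = a θ + b,
a helix on the cylinder (a straight line when the cylinder is unrolled). The constants a, b are determined by the endpoint conditions.
With endpoint conditions z(0) = -5 and z(4π/3) = 15: from z(0) = b we get b = -5, and a·4π/3 + -5 = 15 gives a = 15/π, so
    z(θ) = (15/π) θ − 5.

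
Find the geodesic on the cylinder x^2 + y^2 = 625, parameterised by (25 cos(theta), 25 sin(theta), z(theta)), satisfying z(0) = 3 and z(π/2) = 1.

Parameterise the cylinder of radius R = 25 as
    r(θ) = (25 cos θ, 25 sin θ, z(θ)).
The arc-length element is
    ds = sqrt(625 + (dz/dθ)^2) dθ,
so the Lagrangian is L = sqrt(625 + z'^2).
L depends on z' only, not on z or θ, so ∂L/∂z = 0 and
    ∂L/∂z' = z' / sqrt(625 + z'^2).
The Euler-Lagrange equation gives
    d/dθ( z' / sqrt(625 + z'^2) ) = 0,
so z' is constant. Integrating once:
    z(θ) = a θ + b,
a helix on the cylinder (a straight line when the cylinder is unrolled). The constants a, b are determined by the endpoint conditions.
With endpoint conditions z(0) = 3 and z(π/2) = 1: from z(0) = b we get b = 3, and a·π/2 + 3 = 1 gives a = -4/π, so
    z(θ) = (-4/π) θ + 3.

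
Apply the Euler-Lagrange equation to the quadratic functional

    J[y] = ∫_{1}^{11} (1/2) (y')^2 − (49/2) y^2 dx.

The Lagrangian is L = (1/2) (y')^2 − (49/2) y^2.
Compute ∂L/∂y = -49y, ∂L/∂y' = y'.
The Euler-Lagrange equation d/dx(∂L/∂y') − ∂L/∂y = 0 reduces to
    y'' + 49 y = 0.
Its general solution is
    y(x) = A sin(7x) + B cos(7x),
with A, B fixed by the endpoint conditions.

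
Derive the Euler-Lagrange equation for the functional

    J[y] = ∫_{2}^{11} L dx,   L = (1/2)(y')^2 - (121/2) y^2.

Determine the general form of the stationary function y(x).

The Lagrangian is L = (1/2)(y')^2 - (121/2) y^2.
∂L/∂y = -121y.
∂L/∂y' = y'.
The Euler-Lagrange equation d/dx(∂L/∂y') − ∂L/∂y = 0 becomes:
    y'' + 121 y = 0
General solution: y(x) = A sin(11x) + B cos(11x), where A and B are arbitrary constants fixed by the endpoint conditions.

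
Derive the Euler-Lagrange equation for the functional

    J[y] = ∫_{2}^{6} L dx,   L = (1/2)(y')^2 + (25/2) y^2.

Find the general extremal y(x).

The Lagrangian is L = (1/2)(y')^2 + (25/2) y^2.
∂L/∂y = 25y.
∂L/∂y' = y'.
The Euler-Lagrange equation d/dx(∂L/∂y') − ∂L/∂y = 0 becomes:
    y'' - 25 y = 0
General solution: y(x) = A e^(5x) + B e^(-5x), where A and B are arbitrary constants fixed by the endpoint conditions.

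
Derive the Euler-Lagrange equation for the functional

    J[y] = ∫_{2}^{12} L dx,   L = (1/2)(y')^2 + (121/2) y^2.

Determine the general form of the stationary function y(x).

The Lagrangian is L = (1/2)(y')^2 + (121/2) y^2.
∂L/∂y = 121y.
∂L/∂y' = y'.
The Euler-Lagrange equation d/dx(∂L/∂y') − ∂L/∂y = 0 becomes:
    y'' - 121 y = 0
General solution: y(x) = A e^(11x) + B e^(-11x), where A and B are arbitrary constants fixed by the endpoint conditions.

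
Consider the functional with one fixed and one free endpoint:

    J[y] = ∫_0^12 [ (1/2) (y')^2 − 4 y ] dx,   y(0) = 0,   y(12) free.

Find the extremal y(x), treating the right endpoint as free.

The Lagrangian L = (1/2) (y')^2 − 4 y gives
    ∂L/∂y = −4,   ∂L/∂y' = y'.
Euler-Lagrange: d/dx(y') − (−4) = 0, i.e. y'' + 4 = 0, so
    y(x) = −(4/2) x^2 + C1 x + C2.
Fixed left endpoint y(0) = 0 ⇒ C2 = 0.
The right endpoint x = 12 is free, so the natural (transversality) condition is ∂L/∂y' |_{x=12} = 0, i.e. y'(12) = 0.
Compute y'(x) = −4 x + C1, so y'(12) = −48 + C1 = 0 ⇒ C1 = 48.
Therefore the extremal is
    y(x) = −2 x^2 + 48 x.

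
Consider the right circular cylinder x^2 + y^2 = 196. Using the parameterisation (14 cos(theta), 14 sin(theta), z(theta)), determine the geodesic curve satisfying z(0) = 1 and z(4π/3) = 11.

Parameterise the cylinder of radius R = 14 as
    r(θ) = (14 cos θ, 14 sin θ, z(θ)).
The arc-length element is
    ds = sqrt(196 + (dz/dθ)^2) dθ,
so the Lagrangian is L = sqrt(196 + z'^2).
L depends on z' only, not on z or θ, so ∂L/∂z = 0 and
    ∂L/∂z' = z' / sqrt(196 + z'^2).
The Euler-Lagrange equation gives
    d/dθ( z' / sqrt(196 + z'^2) ) = 0,
so z' is constant. Integrating once:
    z(θ) = a θ + b,
a helix on the cylinder (a straight line when the cylinder is unrolled). The constants a, b are determined by the endpoint conditions.
With endpoint conditions z(0) = 1 and z(4π/3) = 11: from z(0) = b we get b = 1, and a·4π/3 + 1 = 11 gives a = 15/(2π), so
    z(θ) = (15/(2π)) θ + 1.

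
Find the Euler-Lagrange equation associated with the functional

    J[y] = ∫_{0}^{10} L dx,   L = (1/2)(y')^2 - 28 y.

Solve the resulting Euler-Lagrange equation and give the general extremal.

The Lagrangian is L = (1/2)(y')^2 - 28 y.
∂L/∂y = -28.
∂L/∂y' = y'.
The Euler-Lagrange equation d/dx(∂L/∂y') − ∂L/∂y = 0 becomes:
    y'' + 28 = 0
General solution: y(x) = -14 x^2 + A x + B, where A and B are arbitrary constants fixed by the endpoint conditions.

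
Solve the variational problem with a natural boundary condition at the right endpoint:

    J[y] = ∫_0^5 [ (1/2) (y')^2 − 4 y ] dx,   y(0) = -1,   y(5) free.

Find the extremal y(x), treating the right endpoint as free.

The Lagrangian L = (1/2) (y')^2 − 4 y gives
    ∂L/∂y = −4,   ∂L/∂y' = y'.
Euler-Lagrange: d/dx(y') − (−4) = 0, i.e. y'' + 4 = 0, so
    y(x) = −(4/2) x^2 + C1 x + C2.
Fixed left endpoint y(0) = -1 ⇒ C2 = -1.
The right endpoint x = 5 is free, so the natural (transversality) condition is ∂L/∂y' |_{x=5} = 0, i.e. y'(5) = 0.
Compute y'(x) = −4 x + C1, so y'(5) = −20 + C1 = 0 ⇒ C1 = 20.
Therefore the extremal is
    y(x) = −2 x^2 + 20 x − 1.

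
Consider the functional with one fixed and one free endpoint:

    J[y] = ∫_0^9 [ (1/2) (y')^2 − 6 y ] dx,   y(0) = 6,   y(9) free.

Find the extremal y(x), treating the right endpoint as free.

The Lagrangian L = (1/2) (y')^2 − 6 y gives
    ∂L/∂y = −6,   ∂L/∂y' = y'.
Euler-Lagrange: d/dx(y') − (−6) = 0, i.e. y'' + 6 = 0, so
    y(x) = −(6/2) x^2 + C1 x + C2.
Fixed left endpoint y(0) = 6 ⇒ C2 = 6.
The right endpoint x = 9 is free, so the natural (transversality) condition is ∂L/∂y' |_{x=9} = 0, i.e. y'(9) = 0.
Compute y'(x) = −6 x + C1, so y'(9) = −54 + C1 = 0 ⇒ C1 = 54.
Therefore the extremal is
    y(x) = −3 x^2 + 54 x + 6.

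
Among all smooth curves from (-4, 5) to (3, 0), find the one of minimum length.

Arc-length functional: J[y] = ∫ sqrt(1 + (y')^2) dx.
Lagrangian L = sqrt(1 + (y')^2) has no explicit y dependence, so ∂L/∂y = 0 and the Euler-Lagrange equation gives
    d/dx( y' / sqrt(1 + (y')^2) ) = 0  ⇒  y' / sqrt(1 + (y')^2) = const.
Hence y' is constant, so y(x) is affine.
Fitting the endpoints (-4, 5) and (3, 0):
    slope m = (0 − 5) / (3 − (-4)) = -5/7,
    intercept c = 5 − m·(-4) = 15/7.
Extremal: y(x) = (-5/7) x + 15/7.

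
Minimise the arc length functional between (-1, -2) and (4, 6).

Arc-length functional: J[y] = ∫ sqrt(1 + (y')^2) dx.
Lagrangian L = sqrt(1 + (y')^2) has no explicit y dependence, so ∂L/∂y = 0 and the Euler-Lagrange equation gives
    d/dx( y' / sqrt(1 + (y')^2) ) = 0  ⇒  y' / sqrt(1 + (y')^2) = const.
Hence y' is constant, so y(x) is affine.
Fitting the endpoints (-1, -2) and (4, 6):
    slope m = (6 − (-2)) / (4 − (-1)) = 8/5,
    intercept c = (-2) − m·(-1) = -2/5.
Extremal: y(x) = (8/5) x - 2/5.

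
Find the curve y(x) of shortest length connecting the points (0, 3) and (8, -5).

Arc-length functional: J[y] = ∫ sqrt(1 + (y')^2) dx.
Lagrangian L = sqrt(1 + (y')^2) has no explicit y dependence, so ∂L/∂y = 0 and the Euler-Lagrange equation gives
    d/dx( y' / sqrt(1 + (y')^2) ) = 0  ⇒  y' / sqrt(1 + (y')^2) = const.
Hence y' is constant, so y(x) is affine.
Fitting the endpoints (0, 3) and (8, -5):
    slope m = ((-5) − 3) / (8 − 0) = -1,
    intercept c = 3 − m·0 = 3.
Extremal: y(x) = -x + 3.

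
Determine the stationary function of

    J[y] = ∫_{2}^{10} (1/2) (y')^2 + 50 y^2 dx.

The Lagrangian is L = (1/2) (y')^2 + 50 y^2.
Compute ∂L/∂y = 100y, ∂L/∂y' = y'.
The Euler-Lagrange equation d/dx(∂L/∂y') − ∂L/∂y = 0 reduces to
    y'' − 100 y = 0.
Its general solution is
    y(x) = A e^(10x) + B e^(−10x),
with A, B fixed by the endpoint conditions.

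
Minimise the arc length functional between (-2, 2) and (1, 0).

Arc-length functional: J[y] = ∫ sqrt(1 + (y')^2) dx.
Lagrangian L = sqrt(1 + (y')^2) has no explicit y dependence, so ∂L/∂y = 0 and the Euler-Lagrange equation gives
    d/dx( y' / sqrt(1 + (y')^2) ) = 0  ⇒  y' / sqrt(1 + (y')^2) = const.
Hence y' is constant, so y(x) is affine.
Fitting the endpoints (-2, 2) and (1, 0):
    slope m = (0 − 2) / (1 − (-2)) = -2/3,
    intercept c = 2 − m·(-2) = 2/3.
Extremal: y(x) = (-2/3) x + 2/3.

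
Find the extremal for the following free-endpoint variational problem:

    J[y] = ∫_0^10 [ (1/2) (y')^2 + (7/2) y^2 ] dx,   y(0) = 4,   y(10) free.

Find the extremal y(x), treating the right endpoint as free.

The Lagrangian L = (1/2) (y')^2 + (7/2) y^2 gives
    ∂L/∂y = 7 y,   ∂L/∂y' = y'.
Euler-Lagrange: y'' − 7 y = 0.
With k = sqrt(7), the general solution is
    y(x) = A cosh(sqrt(7) x) + B sinh(sqrt(7) x).
Fixed left endpoint y(0) = 4 ⇒ A = 4.
The right endpoint x = 10 is free, so the natural (transversality) condition is ∂L/∂y' |_{x=10} = 0, i.e. y'(10) = 0.
Compute y'(x) = A k sinh(k x) + B k cosh(k x), so
    y'(10) = A k sinh(k·10) + B k cosh(k·10) = 0
    ⇒ B = −A tanh(k·10) = − 4 tanh(sqrt(7)·10).
Therefore the extremal is
    y(x) = 4 cosh(sqrt(7) x) − 4 tanh(sqrt(7)·10) sinh(sqrt(7) x).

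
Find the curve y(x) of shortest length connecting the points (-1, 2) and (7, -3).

Arc-length functional: J[y] = ∫ sqrt(1 + (y')^2) dx.
Lagrangian L = sqrt(1 + (y')^2) has no explicit y dependence, so ∂L/∂y = 0 and the Euler-Lagrange equation gives
    d/dx( y' / sqrt(1 + (y')^2) ) = 0  ⇒  y' / sqrt(1 + (y')^2) = const.
Hence y' is constant, so y(x) is affine.
Fitting the endpoints (-1, 2) and (7, -3):
    slope m = ((-3) − 2) / (7 − (-1)) = -5/8,
    intercept c = 2 − m·(-1) = 11/8.
Extremal: y(x) = (-5/8) x + 11/8.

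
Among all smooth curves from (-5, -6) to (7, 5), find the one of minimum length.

Arc-length functional: J[y] = ∫ sqrt(1 + (y')^2) dx.
Lagrangian L = sqrt(1 + (y')^2) has no explicit y dependence, so ∂L/∂y = 0 and the Euler-Lagrange equation gives
    d/dx( y' / sqrt(1 + (y')^2) ) = 0  ⇒  y' / sqrt(1 + (y')^2) = const.
Hence y' is constant, so y(x) is affine.
Fitting the endpoints (-5, -6) and (7, 5):
    slope m = (5 − (-6)) / (7 − (-5)) = 11/12,
    intercept c = (-6) − m·(-5) = -17/12.
Extremal: y(x) = (11/12) x - 17/12.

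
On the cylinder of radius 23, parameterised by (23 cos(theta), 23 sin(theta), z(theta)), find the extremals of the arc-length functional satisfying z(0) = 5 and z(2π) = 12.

Parameterise the cylinder of radius R = 23 as
    r(θ) = (23 cos θ, 23 sin θ, z(θ)).
The arc-length element is
    ds = sqrt(529 + (dz/dθ)^2) dθ,
so the Lagrangian is L = sqrt(529 + z'^2).
L depends on z' only, not on z or θ, so ∂L/∂z = 0 and
    ∂L/∂z' = z' / sqrt(529 + z'^2).
The Euler-Lagrange equation gives
    d/dθ( z' / sqrt(529 + z'^2) ) = 0,
so z' is constant. Integrating once:
    z(θ) = a θ + b,
a helix on the cylinder (a straight line when the cylinder is unrolled). The constants a, b are determined by the endpoint conditions.
With endpoint conditions z(0) = 5 and z(2π) = 12: from z(0) = b we get b = 5, and a·2π + 5 = 12 gives a = 7/(2π), so
    z(θ) = (7/(2π)) θ + 5.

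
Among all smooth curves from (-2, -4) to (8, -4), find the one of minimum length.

Arc-length functional: J[y] = ∫ sqrt(1 + (y')^2) dx.
Lagrangian L = sqrt(1 + (y')^2) has no explicit y dependence, so ∂L/∂y = 0 and the Euler-Lagrange equation gives
    d/dx( y' / sqrt(1 + (y')^2) ) = 0  ⇒  y' / sqrt(1 + (y')^2) = const.
Hence y' is constant, so y(x) is affine.
Fitting the endpoints (-2, -4) and (8, -4):
    slope m = ((-4) − (-4)) / (8 − (-2)) = 0,
    intercept c = (-4) − m·(-2) = -4.
Extremal: y(x) = -4.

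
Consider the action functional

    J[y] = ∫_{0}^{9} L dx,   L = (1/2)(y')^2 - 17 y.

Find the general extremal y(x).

The Lagrangian is L = (1/2)(y')^2 - 17 y.
∂L/∂y = -17.
∂L/∂y' = y'.
The Euler-Lagrange equation d/dx(∂L/∂y') − ∂L/∂y = 0 becomes:
    y'' + 17 = 0
General solution: y(x) = -(17/2) x^2 + A x + B, where A and B are arbitrary constants fixed by the endpoint conditions.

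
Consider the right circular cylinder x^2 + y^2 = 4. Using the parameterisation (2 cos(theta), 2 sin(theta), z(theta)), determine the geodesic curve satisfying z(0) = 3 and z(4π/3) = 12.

Parameterise the cylinder of radius R = 2 as
    r(θ) = (2 cos θ, 2 sin θ, z(θ)).
The arc-length element is
    ds = sqrt(4 + (dz/dθ)^2) dθ,
so the Lagrangian is L = sqrt(4 + z'^2).
L depends on z' only, not on z or θ, so ∂L/∂z = 0 and
    ∂L/∂z' = z' / sqrt(4 + z'^2).
The Euler-Lagrange equation gives
    d/dθ( z' / sqrt(4 + z'^2) ) = 0,
so z' is constant. Integrating once:
    z(θ) = a θ + b,
a helix on the cylinder (a straight line when the cylinder is unrolled). The constants a, b are determined by the endpoint conditions.
With endpoint conditions z(0) = 3 and z(4π/3) = 12: from z(0) = b we get b = 3, and a·4π/3 + 3 = 12 gives a = 27/(4π), so
    z(θ) = (27/(4π)) θ + 3.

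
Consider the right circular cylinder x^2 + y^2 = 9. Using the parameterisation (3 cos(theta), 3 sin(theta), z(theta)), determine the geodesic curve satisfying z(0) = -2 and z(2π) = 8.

Parameterise the cylinder of radius R = 3 as
    r(θ) = (3 cos θ, 3 sin θ, z(θ)).
The arc-length element is
    ds = sqrt(9 + (dz/dθ)^2) dθ,
so the Lagrangian is L = sqrt(9 + z'^2).
L depends on z' only, not on z or θ, so ∂L/∂z = 0 and
    ∂L/∂z' = z' / sqrt(9 + z'^2).
The Euler-Lagrange equation gives
    d/dθ( z' / sqrt(9 + z'^2) ) = 0,
so z' is constant. Integrating once:
    z(θ) = a θ + b,
a helix on the cylinder (a straight line when the cylinder is unrolled). The constants a, b are determined by the endpoint conditions.
With endpoint conditions z(0) = -2 and z(2π) = 8: from z(0) = b we get b = -2, and a·2π + -2 = 8 gives a = 5/π, so
    z(θ) = (5/π) θ − 2.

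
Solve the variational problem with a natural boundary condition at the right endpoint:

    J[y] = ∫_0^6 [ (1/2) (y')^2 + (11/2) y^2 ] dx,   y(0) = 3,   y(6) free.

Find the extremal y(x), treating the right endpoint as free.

The Lagrangian L = (1/2) (y')^2 + (11/2) y^2 gives
    ∂L/∂y = 11 y,   ∂L/∂y' = y'.
Euler-Lagrange: y'' − 11 y = 0.
With k = sqrt(11), the general solution is
    y(x) = A cosh(sqrt(11) x) + B sinh(sqrt(11) x).
Fixed left endpoint y(0) = 3 ⇒ A = 3.
The right endpoint x = 6 is free, so the natural (transversality) condition is ∂L/∂y' |_{x=6} = 0, i.e. y'(6) = 0.
Compute y'(x) = A k sinh(k x) + B k cosh(k x), so
    y'(6) = A k sinh(k·6) + B k cosh(k·6) = 0
    ⇒ B = −A tanh(k·6) = − 3 tanh(sqrt(11)·6).
Therefore the extremal is
    y(x) = 3 cosh(sqrt(11) x) − 3 tanh(sqrt(11)·6) sinh(sqrt(11) x).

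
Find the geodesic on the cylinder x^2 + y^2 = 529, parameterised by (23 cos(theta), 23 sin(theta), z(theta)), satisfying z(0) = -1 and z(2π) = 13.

Parameterise the cylinder of radius R = 23 as
    r(θ) = (23 cos θ, 23 sin θ, z(θ)).
The arc-length element is
    ds = sqrt(529 + (dz/dθ)^2) dθ,
so the Lagrangian is L = sqrt(529 + z'^2).
L depends on z' only, not on z or θ, so ∂L/∂z = 0 and
    ∂L/∂z' = z' / sqrt(529 + z'^2).
The Euler-Lagrange equation gives
    d/dθ( z' / sqrt(529 + z'^2) ) = 0,
so z' is constant. Integrating once:
    z(θ) = a θ + b,
a helix on the cylinder (a straight line when the cylinder is unrolled). The constants a, b are determined by the endpoint conditions.
With endpoint conditions z(0) = -1 and z(2π) = 13: from z(0) = b we get b = -1, and a·2π + -1 = 13 gives a = 7/π, so
    z(θ) = (7/π) θ − 1.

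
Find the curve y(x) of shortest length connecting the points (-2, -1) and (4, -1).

Arc-length functional: J[y] = ∫ sqrt(1 + (y')^2) dx.
Lagrangian L = sqrt(1 + (y')^2) has no explicit y dependence, so ∂L/∂y = 0 and the Euler-Lagrange equation gives
    d/dx( y' / sqrt(1 + (y')^2) ) = 0  ⇒  y' / sqrt(1 + (y')^2) = const.
Hence y' is constant, so y(x) is affine.
Fitting the endpoints (-2, -1) and (4, -1):
    slope m = ((-1) − (-1)) / (4 − (-2)) = 0,
    intercept c = (-1) − m·(-2) = -1.
Extremal: y(x) = -1.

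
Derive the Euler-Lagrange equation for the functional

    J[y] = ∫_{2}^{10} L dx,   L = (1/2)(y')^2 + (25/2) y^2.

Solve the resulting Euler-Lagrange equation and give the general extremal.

The Lagrangian is L = (1/2)(y')^2 + (25/2) y^2.
∂L/∂y = 25y.
∂L/∂y' = y'.
The Euler-Lagrange equation d/dx(∂L/∂y') − ∂L/∂y = 0 becomes:
    y'' - 25 y = 0
General solution: y(x) = A e^(5x) + B e^(-5x), where A and B are arbitrary constants fixed by the endpoint conditions.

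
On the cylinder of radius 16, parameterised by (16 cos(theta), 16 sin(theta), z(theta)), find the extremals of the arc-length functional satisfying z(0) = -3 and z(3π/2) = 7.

Parameterise the cylinder of radius R = 16 as
    r(θ) = (16 cos θ, 16 sin θ, z(θ)).
The arc-length element is
    ds = sqrt(256 + (dz/dθ)^2) dθ,
so the Lagrangian is L = sqrt(256 + z'^2).
L depends on z' only, not on z or θ, so ∂L/∂z = 0 and
    ∂L/∂z' = z' / sqrt(256 + z'^2).
The Euler-Lagrange equation gives
    d/dθ( z' / sqrt(256 + z'^2) ) = 0,
so z' is constant. Integrating once:
    z(θ) = a θ + b,
a helix on the cylinder (a straight line when the cylinder is unrolled). The constants a, b are determined by the endpoint conditions.
With endpoint conditions z(0) = -3 and z(3π/2) = 7: from z(0) = b we get b = -3, and a·3π/2 + -3 = 7 gives a = 20/(3π), so
    z(θ) = (20/(3π)) θ − 3.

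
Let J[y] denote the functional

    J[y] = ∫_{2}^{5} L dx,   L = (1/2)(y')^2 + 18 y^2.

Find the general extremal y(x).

The Lagrangian is L = (1/2)(y')^2 + 18 y^2.
∂L/∂y = 36y.
∂L/∂y' = y'.
The Euler-Lagrange equation d/dx(∂L/∂y') − ∂L/∂y = 0 becomes:
    y'' - 36 y = 0
General solution: y(x) = A e^(6x) + B e^(-6x), where A and B are arbitrary constants fixed by the endpoint conditions.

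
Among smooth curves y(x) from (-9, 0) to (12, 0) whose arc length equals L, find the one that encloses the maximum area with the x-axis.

Set up the augmented Lagrangian using a multiplier λ for the length constraint:
    F(y, y') = y − λ sqrt(1 + y'^2).
F has no explicit x dependence, so the Beltrami identity yields a first integral
    F − y' ∂F/∂y' = C.
Compute ∂F/∂y' = −λ y' / sqrt(1 + y'^2). Then
    y − λ sqrt(1 + y'^2) + λ y'^2 / sqrt(1 + y'^2) = C
    ⇒  y − λ / sqrt(1 + y'^2) = C.
Solving for y' and integrating gives
    (x − a)^2 + (y − b)^2 = λ^2,
a circular arc of radius λ. The constants a, b are determined by the endpoint conditions y(-9) = y(12) = 0, and λ is fixed implicitly by the length constraint
    ∫_{-9}^{12} sqrt(1 + y'^2) dx = L.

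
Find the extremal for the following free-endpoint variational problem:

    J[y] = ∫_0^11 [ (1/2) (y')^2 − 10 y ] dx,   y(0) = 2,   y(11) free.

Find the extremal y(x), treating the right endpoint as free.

The Lagrangian L = (1/2) (y')^2 − 10 y gives
    ∂L/∂y = −10,   ∂L/∂y' = y'.
Euler-Lagrange: d/dx(y') − (−10) = 0, i.e. y'' + 10 = 0, so
    y(x) = −(10/2) x^2 + C1 x + C2.
Fixed left endpoint y(0) = 2 ⇒ C2 = 2.
The right endpoint x = 11 is free, so the natural (transversality) condition is ∂L/∂y' |_{x=11} = 0, i.e. y'(11) = 0.
Compute y'(x) = −10 x + C1, so y'(11) = −110 + C1 = 0 ⇒ C1 = 110.
Therefore the extremal is
    y(x) = −5 x^2 + 110 x + 2.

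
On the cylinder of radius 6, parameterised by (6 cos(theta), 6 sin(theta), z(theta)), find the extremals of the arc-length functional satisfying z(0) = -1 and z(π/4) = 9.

Parameterise the cylinder of radius R = 6 as
    r(θ) = (6 cos θ, 6 sin θ, z(θ)).
The arc-length element is
    ds = sqrt(36 + (dz/dθ)^2) dθ,
so the Lagrangian is L = sqrt(36 + z'^2).
L depends on z' only, not on z or θ, so ∂L/∂z = 0 and
    ∂L/∂z' = z' / sqrt(36 + z'^2).
The Euler-Lagrange equation gives
    d/dθ( z' / sqrt(36 + z'^2) ) = 0,
so z' is constant. Integrating once:
    z(θ) = a θ + b,
a helix on the cylinder (a straight line when the cylinder is unrolled). The constants a, b are determined by the endpoint conditions.
With endpoint conditions z(0) = -1 and z(π/4) = 9: from z(0) = b we get b = -1, and a·π/4 + -1 = 9 gives a = 40/π, so
    z(θ) = (40/π) θ − 1.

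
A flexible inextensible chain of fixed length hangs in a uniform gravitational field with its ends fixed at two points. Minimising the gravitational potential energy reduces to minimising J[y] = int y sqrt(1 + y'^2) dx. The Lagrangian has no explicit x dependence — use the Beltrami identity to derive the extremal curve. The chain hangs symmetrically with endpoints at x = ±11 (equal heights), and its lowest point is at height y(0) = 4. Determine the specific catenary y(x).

The Lagrangian L(y, y') = y sqrt(1 + y'^2) has no explicit x dependence, so the Beltrami identity applies:
    L − y' ∂L/∂y' = C.
Compute ∂L/∂y' = y · y' / sqrt(1 + y'^2). Then
    L − y' ∂L/∂y'
    = y sqrt(1 + y'^2) − y · y'^2 / sqrt(1 + y'^2)
    = y (1 + y'^2 − y'^2) / sqrt(1 + y'^2)
    = y / sqrt(1 + y'^2) = C.
Squaring gives y^2 = C^2 (1 + y'^2), i.e.
    y'^2 = y^2 / C^2 − 1.
Separating variables,
    dy / sqrt(y^2 − C^2) = dx / C,
and integrating gives arccosh(y / C) = (x − a)/C, so
    y(x) = C cosh((x − a)/C),
the catenary. The constants C and a are fixed by the two endpoint conditions (and, for the hanging-chain problem, the length constraint selects C).
Now fit the given data. The endpoints x = ±11 are symmetric at equal height, so the catenary is even about its minimum: a = 0 and y(x) = C cosh(x/C). The lowest point is y(0) = C cosh(0) = C, and we are told y(0) = 4, so C = 4. Therefore
    y(x) = 4 cosh(x/4),
and at the endpoints
    y(±11) = 4 cosh(11/4).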